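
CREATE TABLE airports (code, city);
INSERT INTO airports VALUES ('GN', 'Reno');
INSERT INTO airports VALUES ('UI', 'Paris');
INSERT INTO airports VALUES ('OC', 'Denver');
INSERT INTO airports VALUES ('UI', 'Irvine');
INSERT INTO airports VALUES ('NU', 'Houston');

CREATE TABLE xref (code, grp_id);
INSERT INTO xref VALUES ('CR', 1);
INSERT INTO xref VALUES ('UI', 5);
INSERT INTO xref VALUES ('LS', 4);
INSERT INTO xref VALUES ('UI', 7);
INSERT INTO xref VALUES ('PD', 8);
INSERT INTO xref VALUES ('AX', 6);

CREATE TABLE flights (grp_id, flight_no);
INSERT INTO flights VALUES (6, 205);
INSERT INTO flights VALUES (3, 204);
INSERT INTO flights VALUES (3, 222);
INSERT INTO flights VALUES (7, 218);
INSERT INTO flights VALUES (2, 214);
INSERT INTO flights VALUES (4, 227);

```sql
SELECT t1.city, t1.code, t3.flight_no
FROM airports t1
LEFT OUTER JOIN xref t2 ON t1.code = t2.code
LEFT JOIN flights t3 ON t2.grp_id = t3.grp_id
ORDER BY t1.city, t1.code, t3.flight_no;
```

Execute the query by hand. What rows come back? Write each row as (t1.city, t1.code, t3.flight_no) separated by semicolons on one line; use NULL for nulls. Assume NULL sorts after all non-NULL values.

Evaluate left to right. First `airports t1 LEFT JOIN xref t2` on code: 7 row(s).
Then LEFT JOIN `flights t3` on grp_id: each of those 7 rows is kept; rows whose t2.grp_id has no match in t3 get NULL for t3's columns.

(Denver, OC, NULL); (Houston, NU, NULL); (Irvine, UI, 218); (Irvine, UI, NULL); (Paris, UI, 218); (Paris, UI, NULL); (Reno, GN, NULL)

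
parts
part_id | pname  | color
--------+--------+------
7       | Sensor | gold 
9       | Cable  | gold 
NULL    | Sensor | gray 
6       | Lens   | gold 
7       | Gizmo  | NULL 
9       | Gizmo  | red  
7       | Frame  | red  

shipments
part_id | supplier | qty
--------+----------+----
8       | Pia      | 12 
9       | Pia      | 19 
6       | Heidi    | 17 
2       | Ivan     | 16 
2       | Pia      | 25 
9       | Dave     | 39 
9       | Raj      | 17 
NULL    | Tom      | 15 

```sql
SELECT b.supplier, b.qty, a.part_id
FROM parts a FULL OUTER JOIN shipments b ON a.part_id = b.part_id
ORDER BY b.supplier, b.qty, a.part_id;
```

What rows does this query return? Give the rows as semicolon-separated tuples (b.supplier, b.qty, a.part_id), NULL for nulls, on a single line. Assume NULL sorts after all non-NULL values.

FULL OUTER JOIN keeps every row from both sides; unmatched rows get NULL for the other side's columns.
Matching on a.part_id = b.part_id. A NULL in a compared column never satisfies the condition.
- a[0] part_id=7 → no match; kept with NULLs on the b side.
- a[1] part_id=9 → 3 match(es) in b → 3 row(s).
- a[2] part_id=NULL → no match; kept with NULLs on the b side.
- a[3] part_id=6 → 1 match(es) in b → 1 row(s).
- a[4] part_id=7 → no match; kept with NULLs on the b side.
- a[5] part_id=9 → 3 match(es) in b → 3 row(s).
- a[6] part_id=7 → no match; kept with NULLs on the b side.
- 4 b row(s) had no a match → kept, a columns NULL.

(Dave, 39, 9); (Dave, 39, 9); (Heidi, 17, 6); (Ivan, 16, NULL); (Pia, 12, NULL); (Pia, 19, 9); (Pia, 19, 9); (Pia, 25, NULL); (Raj, 17, 9); (Raj, 17, 9); (Tom, 15, NULL); (NULL, NULL, 7); (NULL, NULL, 7); (NULL, NULL, 7); (NULL, NULL, NULL)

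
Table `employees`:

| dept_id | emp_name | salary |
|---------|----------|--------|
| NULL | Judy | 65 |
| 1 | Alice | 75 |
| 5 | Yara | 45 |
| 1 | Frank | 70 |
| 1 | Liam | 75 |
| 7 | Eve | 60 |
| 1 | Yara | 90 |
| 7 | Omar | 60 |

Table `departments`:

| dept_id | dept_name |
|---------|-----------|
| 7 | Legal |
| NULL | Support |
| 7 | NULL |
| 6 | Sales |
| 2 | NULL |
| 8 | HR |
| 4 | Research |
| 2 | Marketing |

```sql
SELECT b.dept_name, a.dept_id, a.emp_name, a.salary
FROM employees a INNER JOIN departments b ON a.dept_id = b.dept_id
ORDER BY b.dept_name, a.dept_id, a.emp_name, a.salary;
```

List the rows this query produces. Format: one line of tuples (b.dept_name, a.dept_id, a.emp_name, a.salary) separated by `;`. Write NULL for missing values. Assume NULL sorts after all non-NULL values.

INNER JOIN keeps only pairs where the ON condition holds.
Matching on a.dept_id = b.dept_id. A NULL in a compared column never satisfies the condition.
- a[0] dept_id=NULL → no match; dropped.
- a[1] dept_id=1 → no match; dropped.
- a[2] dept_id=5 → no match; dropped.
- a[3] dept_id=1 → no match; dropped.
- a[4] dept_id=1 → no match; dropped.
- a[5] dept_id=7 → 2 match(es) in b → 2 row(s).
- a[6] dept_id=1 → no match; dropped.
- a[7] dept_id=7 → 2 match(es) in b → 2 row(s).
After projecting and ordering:
b.dept_name | a.dept_id | a.emp_name | a.salary
Legal | 7 | Eve | 60
Legal | 7 | Omar | 60
NULL | 7 | Eve | 60
NULL | 7 | Omar | 60

(Legal, 7, Eve, 60); (Legal, 7, Omar, 60); (NULL, 7, Eve, 60); (NULL, 7, Omar, 60)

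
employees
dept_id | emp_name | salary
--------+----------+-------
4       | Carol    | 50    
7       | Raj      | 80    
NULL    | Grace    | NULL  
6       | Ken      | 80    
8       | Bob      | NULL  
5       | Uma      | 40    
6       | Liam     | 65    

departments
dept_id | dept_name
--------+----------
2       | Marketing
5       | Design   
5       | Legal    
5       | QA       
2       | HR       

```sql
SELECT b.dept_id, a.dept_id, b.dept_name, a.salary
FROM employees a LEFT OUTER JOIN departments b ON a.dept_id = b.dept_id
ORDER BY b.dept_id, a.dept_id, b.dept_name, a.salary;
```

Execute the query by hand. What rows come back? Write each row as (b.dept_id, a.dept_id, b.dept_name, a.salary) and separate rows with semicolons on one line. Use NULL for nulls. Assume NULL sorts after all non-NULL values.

LEFT JOIN keeps every row from `employees`; unmatched rows get NULL for `departments`'s columns.
Matching on a.dept_id = b.dept_id. A NULL in a compared column never satisfies the condition.
- dept_id=4: no b row matches, row kept with b columns NULL.
- dept_id=7: no b row matches, row kept with b columns NULL.
- dept_id=NULL: no b row matches, row kept with b columns NULL.
- dept_id=6: no b row matches, row kept with b columns NULL.
- dept_id=8: no b row matches, row kept with b columns NULL.
- dept_id=5: 3 matching b row(s), so 3 row(s) emitted.
- dept_id=6: no b row matches, row kept with b columns NULL.
After projecting and ordering:
b.dept_id | a.dept_id | b.dept_name | a.salary
5 | 5 | Design | 40
5 | 5 | Legal | 40
5 | 5 | QA | 40
NULL | 4 | NULL | 50
NULL | 6 | NULL | 65
NULL | 6 | NULL | 80
NULL | 7 | NULL | 80
NULL | 8 | NULL | NULL
NULL | NULL | NULL | NULL

(5, 5, Design, 40); (5, 5, Legal, 40); (5, 5, QA, 40); (NULL, 4, NULL, 50); (NULL, 6, NULL, 65); (NULL, 6, NULL, 80); (NULL, 7, NULL, 80); (NULL, 8, NULL, NULL); (NULL, NULL, NULL, NULL)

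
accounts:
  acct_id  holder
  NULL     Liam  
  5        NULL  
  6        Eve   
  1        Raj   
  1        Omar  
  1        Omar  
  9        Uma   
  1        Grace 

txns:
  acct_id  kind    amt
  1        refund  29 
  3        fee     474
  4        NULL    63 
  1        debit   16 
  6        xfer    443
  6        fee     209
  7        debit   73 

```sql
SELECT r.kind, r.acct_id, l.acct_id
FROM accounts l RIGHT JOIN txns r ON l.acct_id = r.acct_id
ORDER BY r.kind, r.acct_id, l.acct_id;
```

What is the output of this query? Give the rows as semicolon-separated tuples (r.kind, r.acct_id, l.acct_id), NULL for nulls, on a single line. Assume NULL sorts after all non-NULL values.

(debit, 1, 1); (debit, 1, 1); (debit, 1, 1); (debit, 1, 1); (debit, 7, NULL); (fee, 3, NULL); (fee, 6, 6); (refund, 1, 1); (refund, 1, 1); (refund, 1, 1); (refund, 1, 1); (xfer, 6, 6); (NULL, 4, NULL)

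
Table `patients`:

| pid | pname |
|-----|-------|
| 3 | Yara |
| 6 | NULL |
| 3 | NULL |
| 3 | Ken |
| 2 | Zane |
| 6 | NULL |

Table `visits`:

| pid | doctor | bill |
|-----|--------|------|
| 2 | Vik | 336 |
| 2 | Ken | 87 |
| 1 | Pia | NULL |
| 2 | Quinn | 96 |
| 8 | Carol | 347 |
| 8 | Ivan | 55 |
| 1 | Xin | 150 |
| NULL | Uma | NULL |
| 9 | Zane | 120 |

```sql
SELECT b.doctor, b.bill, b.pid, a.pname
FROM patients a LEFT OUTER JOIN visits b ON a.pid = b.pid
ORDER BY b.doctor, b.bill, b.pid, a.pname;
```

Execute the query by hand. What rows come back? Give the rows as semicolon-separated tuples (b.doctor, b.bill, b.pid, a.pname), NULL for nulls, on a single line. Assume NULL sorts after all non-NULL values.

LEFT JOIN keeps every row from `patients`; unmatched rows get NULL for `visits`'s columns.
Matching on a.pid = b.pid. A NULL in a compared column never satisfies the condition.
- a[0] pid=3 → no match; kept with NULLs on the b side.
- a[1] pid=6 → no match; kept with NULLs on the b side.
- a[2] pid=3 → no match; kept with NULLs on the b side.
- a[3] pid=3 → no match; kept with NULLs on the b side.
- a[4] pid=2 → 3 match(es) in b → 3 row(s).
- a[5] pid=6 → no match; kept with NULLs on the b side.
After projecting and ordering:
b.doctor | b.bill | b.pid | a.pname
Ken | 87 | 2 | Zane
Quinn | 96 | 2 | Zane
Vik | 336 | 2 | Zane
NULL | NULL | NULL | Ken
NULL | NULL | NULL | Yara
NULL | NULL | NULL | NULL
NULL | NULL | NULL | NULL
NULL | NULL | NULL | NULL

(Ken, 87, 2, Zane); (Quinn, 96, 2, Zane); (Vik, 336, 2, Zane); (NULL, NULL, NULL, Ken); (NULL, NULL, NULL, Yara); (NULL, NULL, NULL, NULL); (NULL, NULL, NULL, NULL); (NULL, NULL, NULL, NULL)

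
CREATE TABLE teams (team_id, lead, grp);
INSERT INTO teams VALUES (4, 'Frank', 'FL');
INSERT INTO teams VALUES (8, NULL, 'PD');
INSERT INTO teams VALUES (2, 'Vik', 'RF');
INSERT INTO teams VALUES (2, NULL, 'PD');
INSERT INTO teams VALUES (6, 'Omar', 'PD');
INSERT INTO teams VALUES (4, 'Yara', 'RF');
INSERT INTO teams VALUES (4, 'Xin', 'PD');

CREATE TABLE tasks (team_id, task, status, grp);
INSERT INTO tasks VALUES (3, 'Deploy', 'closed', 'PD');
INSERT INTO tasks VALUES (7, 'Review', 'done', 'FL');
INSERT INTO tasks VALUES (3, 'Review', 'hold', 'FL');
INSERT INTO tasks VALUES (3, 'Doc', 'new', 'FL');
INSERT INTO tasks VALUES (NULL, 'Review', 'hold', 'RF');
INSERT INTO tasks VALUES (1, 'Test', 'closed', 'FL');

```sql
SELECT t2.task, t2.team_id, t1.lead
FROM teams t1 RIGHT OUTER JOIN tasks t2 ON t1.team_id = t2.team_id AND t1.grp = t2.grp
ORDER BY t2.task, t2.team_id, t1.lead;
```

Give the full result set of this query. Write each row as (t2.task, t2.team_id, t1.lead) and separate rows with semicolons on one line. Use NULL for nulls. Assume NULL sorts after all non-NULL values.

RIGHT JOIN keeps every row from `tasks`; unmatched rows get NULL for `teams`'s columns.
Matching on t1.team_id = t2.team_id AND t1.grp = t2.grp. A NULL in a compared column never satisfies the condition.
- team_id=4, grp=FL: no matching t2 row.
- team_id=8, grp=PD: no matching t2 row.
- team_id=2, grp=RF: no matching t2 row.
- team_id=2, grp=PD: no matching t2 row.
- team_id=6, grp=PD: no matching t2 row.
- team_id=4, grp=RF: no matching t2 row.
- team_id=4, grp=PD: no matching t2 row.
- 6 t2 row(s) had no t1 match → kept, t1 columns NULL.
After projecting and ordering:
t2.task | t2.team_id | t1.lead
Deploy | 3 | NULL
Doc | 3 | NULL
Review | 3 | NULL
Review | 7 | NULL
Review | NULL | NULL
Test | 1 | NULL

(Deploy, 3, NULL); (Doc, 3, NULL); (Review, 3, NULL); (Review, 7, NULL); (Review, NULL, NULL); (Test, 1, NULL)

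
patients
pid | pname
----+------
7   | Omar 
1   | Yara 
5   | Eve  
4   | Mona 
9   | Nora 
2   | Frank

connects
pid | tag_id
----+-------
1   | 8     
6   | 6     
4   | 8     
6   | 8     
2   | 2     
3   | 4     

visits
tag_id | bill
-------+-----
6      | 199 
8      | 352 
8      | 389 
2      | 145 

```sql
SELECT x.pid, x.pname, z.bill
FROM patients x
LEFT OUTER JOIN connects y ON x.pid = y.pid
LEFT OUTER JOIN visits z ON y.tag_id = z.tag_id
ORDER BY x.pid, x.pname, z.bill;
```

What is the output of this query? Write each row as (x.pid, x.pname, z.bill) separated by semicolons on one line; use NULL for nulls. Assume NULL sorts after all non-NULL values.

(1, Yara, 352); (1, Yara, 389); (2, Frank, 145); (4, Mona, 352); (4, Mona, 389); (5, Eve, NULL); (7, Omar, NULL); (9, Nora, NULL)

Evaluate left to right. First `patients x LEFT JOIN connects y` on pid: 6 row(s).
Then LEFT JOIN `visits z` on tag_id: each of those 6 rows is kept; rows whose y.tag_id has no match in z get NULL for z's columns.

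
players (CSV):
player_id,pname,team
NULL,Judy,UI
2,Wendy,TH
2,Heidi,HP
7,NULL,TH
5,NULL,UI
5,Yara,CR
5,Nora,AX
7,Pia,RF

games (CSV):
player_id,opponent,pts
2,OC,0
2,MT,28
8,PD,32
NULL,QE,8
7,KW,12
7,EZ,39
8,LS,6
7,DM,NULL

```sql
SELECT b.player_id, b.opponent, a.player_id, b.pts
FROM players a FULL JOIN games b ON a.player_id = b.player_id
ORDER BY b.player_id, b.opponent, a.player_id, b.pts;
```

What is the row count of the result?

FULL OUTER JOIN keeps every row from both sides; unmatched rows get NULL for the other side's columns.
Matching on a.player_id = b.player_id. A NULL in a compared column never satisfies the condition.
- a row (player_id=NULL): no match → kept, b columns NULL.
- a row (player_id=2): matches 2 b row(s) → 2 output row(s).
- a row (player_id=2): matches 2 b row(s) → 2 output row(s).
- a row (player_id=7): matches 3 b row(s) → 3 output row(s).
- a row (player_id=5): no match → kept, b columns NULL.
- a row (player_id=5): no match → kept, b columns NULL.
- a row (player_id=5): no match → kept, b columns NULL.
- a row (player_id=7): matches 3 b row(s) → 3 output row(s).
- 3 b row(s) had no a match → kept, a columns NULL.
Total: 10 matched + 7 padded = 17 rows.

17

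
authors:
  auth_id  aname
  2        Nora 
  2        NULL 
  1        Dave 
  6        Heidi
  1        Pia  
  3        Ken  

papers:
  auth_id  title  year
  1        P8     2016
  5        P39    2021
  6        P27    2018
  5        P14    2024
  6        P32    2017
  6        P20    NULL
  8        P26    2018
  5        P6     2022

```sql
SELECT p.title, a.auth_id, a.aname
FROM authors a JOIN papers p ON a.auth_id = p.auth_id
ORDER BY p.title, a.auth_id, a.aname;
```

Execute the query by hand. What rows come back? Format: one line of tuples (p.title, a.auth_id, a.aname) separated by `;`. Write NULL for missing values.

INNER JOIN keeps only pairs where the ON condition holds.
Matching on a.auth_id = p.auth_id.
Matched pairs: 5.

(P20, 6, Heidi); (P27, 6, Heidi); (P32, 6, Heidi); (P8, 1, Dave); (P8, 1, Pia)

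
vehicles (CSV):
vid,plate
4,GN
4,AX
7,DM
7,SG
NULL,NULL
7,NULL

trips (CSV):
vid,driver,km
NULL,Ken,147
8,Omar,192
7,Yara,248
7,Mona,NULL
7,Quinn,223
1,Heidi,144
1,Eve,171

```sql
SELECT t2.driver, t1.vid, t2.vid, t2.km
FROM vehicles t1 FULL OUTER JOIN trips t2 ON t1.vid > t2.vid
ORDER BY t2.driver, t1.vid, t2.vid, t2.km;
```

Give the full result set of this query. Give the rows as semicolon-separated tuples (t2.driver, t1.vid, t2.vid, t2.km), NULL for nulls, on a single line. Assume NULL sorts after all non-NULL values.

FULL OUTER JOIN keeps every row from both sides; unmatched rows get NULL for the other side's columns.
Matching on t1.vid > t2.vid. A NULL in a compared column never satisfies the condition.
- t1[0] vid=4 → 2 match(es) in t2 → 2 row(s).
- t1[1] vid=4 → 2 match(es) in t2 → 2 row(s).
- t1[2] vid=7 → 2 match(es) in t2 → 2 row(s).
- t1[3] vid=7 → 2 match(es) in t2 → 2 row(s).
- t1[4] vid=NULL → no match; kept with NULLs on the t2 side.
- t1[5] vid=7 → 2 match(es) in t2 → 2 row(s).
- plus 5 unmatched t2 row(s), each kept with NULL t1 columns.

(Eve, 4, 1, 171); (Eve, 4, 1, 171); (Eve, 7, 1, 171); (Eve, 7, 1, 171); (Eve, 7, 1, 171); (Heidi, 4, 1, 144); (Heidi, 4, 1, 144); (Heidi, 7, 1, 144); (Heidi, 7, 1, 144); (Heidi, 7, 1, 144); (Ken, NULL, NULL, 147); (Mona, NULL, 7, NULL); (Omar, NULL, 8, 192); (Quinn, NULL, 7, 223); (Yara, NULL, 7, 248); (NULL, NULL, NULL, NULL)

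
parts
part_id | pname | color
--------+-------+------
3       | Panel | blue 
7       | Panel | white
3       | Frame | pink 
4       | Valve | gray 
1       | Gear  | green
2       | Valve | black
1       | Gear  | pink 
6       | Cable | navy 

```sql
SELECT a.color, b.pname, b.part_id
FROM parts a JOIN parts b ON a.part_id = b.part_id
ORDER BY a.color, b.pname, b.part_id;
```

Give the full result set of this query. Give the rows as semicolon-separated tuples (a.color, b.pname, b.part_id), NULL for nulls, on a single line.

(black, Valve, 2); (blue, Frame, 3); (blue, Panel, 3); (gray, Valve, 4); (green, Gear, 1); (green, Gear, 1); (navy, Cable, 6); (pink, Frame, 3); (pink, Gear, 1); (pink, Gear, 1); (pink, Panel, 3); (white, Panel, 7)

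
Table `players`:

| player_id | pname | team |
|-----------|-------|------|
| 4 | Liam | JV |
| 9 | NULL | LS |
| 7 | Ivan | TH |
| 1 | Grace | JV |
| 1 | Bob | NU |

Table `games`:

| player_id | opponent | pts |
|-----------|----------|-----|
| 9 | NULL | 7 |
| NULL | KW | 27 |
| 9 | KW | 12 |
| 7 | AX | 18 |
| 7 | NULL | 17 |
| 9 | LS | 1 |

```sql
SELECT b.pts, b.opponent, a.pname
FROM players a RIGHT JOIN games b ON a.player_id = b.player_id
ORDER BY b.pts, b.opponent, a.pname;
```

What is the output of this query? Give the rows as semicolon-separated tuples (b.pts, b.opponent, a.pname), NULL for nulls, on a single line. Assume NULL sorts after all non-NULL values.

(1, LS, NULL); (7, NULL, NULL); (12, KW, NULL); (17, NULL, Ivan); (18, AX, Ivan); (27, KW, NULL)

RIGHT JOIN keeps every row from `games`; unmatched rows get NULL for `players`'s columns.
Matching on a.player_id = b.player_id. A NULL in a compared column never satisfies the condition.
- a (player_id=4) has no partner in b.
- a (player_id=9) pairs with 3 row(s) of b.
- a (player_id=7) pairs with 2 row(s) of b.
- a (player_id=1) has no partner in b.
- a (player_id=1) has no partner in b.
- 1 row(s) from b found no a partner → padded with NULL.
After projecting and ordering:
b.pts | b.opponent | a.pname
1 | LS | NULL
7 | NULL | NULL
12 | KW | NULL
17 | NULL | Ivan
18 | AX | Ivan
27 | KW | NULL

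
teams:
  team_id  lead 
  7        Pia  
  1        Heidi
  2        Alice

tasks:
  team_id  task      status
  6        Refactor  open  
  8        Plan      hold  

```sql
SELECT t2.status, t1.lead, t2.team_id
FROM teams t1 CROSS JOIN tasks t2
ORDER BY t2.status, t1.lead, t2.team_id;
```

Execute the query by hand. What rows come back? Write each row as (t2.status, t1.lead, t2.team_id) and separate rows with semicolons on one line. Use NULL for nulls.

CROSS JOIN pairs every row of `teams` with every row of `tasks`: 3 × 2 = 6 rows.

(hold, Alice, 8); (hold, Heidi, 8); (hold, Pia, 8); (open, Alice, 6); (open, Heidi, 6); (open, Pia, 6)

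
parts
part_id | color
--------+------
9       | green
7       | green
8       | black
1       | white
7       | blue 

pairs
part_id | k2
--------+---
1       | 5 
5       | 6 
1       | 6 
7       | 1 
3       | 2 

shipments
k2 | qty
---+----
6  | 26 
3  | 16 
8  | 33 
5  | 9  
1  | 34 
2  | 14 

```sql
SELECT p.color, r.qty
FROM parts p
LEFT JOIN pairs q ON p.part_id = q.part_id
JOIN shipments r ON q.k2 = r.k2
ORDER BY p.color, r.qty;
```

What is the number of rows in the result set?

Joins associate left-to-right: parts LEFT JOIN pairs on part_id gives 6 intermediate row(s).
Then INNER JOIN `shipments r` on k2: keep only rows whose q.k2 appears in r.
Result: 4 row(s).

4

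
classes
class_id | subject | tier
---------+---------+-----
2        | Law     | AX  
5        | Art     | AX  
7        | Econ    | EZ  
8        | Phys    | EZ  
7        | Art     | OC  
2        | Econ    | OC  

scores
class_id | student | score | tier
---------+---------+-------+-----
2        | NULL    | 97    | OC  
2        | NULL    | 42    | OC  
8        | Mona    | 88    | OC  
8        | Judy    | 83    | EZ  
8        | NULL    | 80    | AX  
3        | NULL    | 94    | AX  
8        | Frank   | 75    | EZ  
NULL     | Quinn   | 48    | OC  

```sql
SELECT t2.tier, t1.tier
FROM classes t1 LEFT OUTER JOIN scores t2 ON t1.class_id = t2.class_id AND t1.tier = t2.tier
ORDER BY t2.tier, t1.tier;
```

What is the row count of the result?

8

LEFT JOIN keeps every row from `classes`; unmatched rows get NULL for `scores`'s columns.
Matching on t1.class_id = t2.class_id AND t1.tier = t2.tier. A NULL in a compared column never satisfies the condition.
- t1 (class_id=2, tier=AX) has no partner → padded with NULL.
- t1 (class_id=5, tier=AX) has no partner → padded with NULL.
- t1 (class_id=7, tier=EZ) has no partner → padded with NULL.
- t1 (class_id=8, tier=EZ) pairs with 2 row(s) of t2.
- t1 (class_id=7, tier=OC) has no partner → padded with NULL.
- t1 (class_id=2, tier=OC) pairs with 2 row(s) of t2.
Total: 4 matched + 4 padded = 8 rows.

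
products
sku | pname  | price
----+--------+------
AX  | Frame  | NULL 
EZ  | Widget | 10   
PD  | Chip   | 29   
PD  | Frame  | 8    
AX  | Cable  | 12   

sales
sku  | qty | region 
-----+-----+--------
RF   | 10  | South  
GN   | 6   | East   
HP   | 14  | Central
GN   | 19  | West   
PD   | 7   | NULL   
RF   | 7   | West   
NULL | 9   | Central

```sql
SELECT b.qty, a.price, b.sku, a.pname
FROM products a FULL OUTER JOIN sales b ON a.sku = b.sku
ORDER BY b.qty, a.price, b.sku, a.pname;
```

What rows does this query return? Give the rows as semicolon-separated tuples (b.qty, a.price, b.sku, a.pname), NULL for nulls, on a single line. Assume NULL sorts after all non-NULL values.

FULL OUTER JOIN keeps every row from both sides; unmatched rows get NULL for the other side's columns.
Matching on a.sku = b.sku. A NULL in a compared column never satisfies the condition.
Matched pairs: 2; unmatched a rows kept: 3; unmatched b rows kept: 6.

(6, NULL, GN, NULL); (7, 8, PD, Frame); (7, 29, PD, Chip); (7, NULL, RF, NULL); (9, NULL, NULL, NULL); (10, NULL, RF, NULL); (14, NULL, HP, NULL); (19, NULL, GN, NULL); (NULL, 10, NULL, Widget); (NULL, 12, NULL, Cable); (NULL, NULL, NULL, Frame)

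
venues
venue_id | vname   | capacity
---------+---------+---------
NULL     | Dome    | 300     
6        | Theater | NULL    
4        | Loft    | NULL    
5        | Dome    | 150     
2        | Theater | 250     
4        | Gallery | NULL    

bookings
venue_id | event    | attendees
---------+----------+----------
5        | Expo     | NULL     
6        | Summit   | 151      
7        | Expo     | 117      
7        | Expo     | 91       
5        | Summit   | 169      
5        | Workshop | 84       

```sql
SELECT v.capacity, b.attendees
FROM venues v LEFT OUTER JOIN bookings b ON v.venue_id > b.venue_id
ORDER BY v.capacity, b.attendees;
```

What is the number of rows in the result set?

LEFT JOIN keeps every row from `venues`; unmatched rows get NULL for `bookings`'s columns.
Matching on v.venue_id > b.venue_id. A NULL in a compared column never satisfies the condition.
Matched pairs: 3; unmatched v rows kept: 5.
Total: 3 matched + 5 padded = 8 rows.

8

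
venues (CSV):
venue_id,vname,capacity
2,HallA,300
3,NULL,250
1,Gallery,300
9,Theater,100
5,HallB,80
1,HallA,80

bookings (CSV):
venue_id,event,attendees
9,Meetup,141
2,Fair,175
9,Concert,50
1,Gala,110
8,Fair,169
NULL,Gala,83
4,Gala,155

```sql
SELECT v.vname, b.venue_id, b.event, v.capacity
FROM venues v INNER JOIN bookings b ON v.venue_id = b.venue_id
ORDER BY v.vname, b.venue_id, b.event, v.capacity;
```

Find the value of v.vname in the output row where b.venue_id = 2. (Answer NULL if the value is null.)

INNER JOIN keeps only pairs where the ON condition holds.
Matching on v.venue_id = b.venue_id. A NULL in a compared column never satisfies the condition.
Matched pairs: 5.

HallA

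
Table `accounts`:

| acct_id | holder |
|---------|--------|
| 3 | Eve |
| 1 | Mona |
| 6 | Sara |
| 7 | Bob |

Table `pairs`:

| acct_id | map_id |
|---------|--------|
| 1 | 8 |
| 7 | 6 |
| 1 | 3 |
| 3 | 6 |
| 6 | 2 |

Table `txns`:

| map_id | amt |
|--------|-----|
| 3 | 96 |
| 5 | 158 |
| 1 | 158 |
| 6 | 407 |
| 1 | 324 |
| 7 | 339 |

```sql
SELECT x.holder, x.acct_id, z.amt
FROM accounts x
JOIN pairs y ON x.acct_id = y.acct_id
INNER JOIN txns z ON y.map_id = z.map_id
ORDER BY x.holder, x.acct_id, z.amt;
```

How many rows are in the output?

3

Step 1 — x INNER JOIN y on acct_id → 5 row(s).
Then INNER JOIN `txns z` on map_id: keep only rows whose y.map_id appears in z.
Result: 3 row(s).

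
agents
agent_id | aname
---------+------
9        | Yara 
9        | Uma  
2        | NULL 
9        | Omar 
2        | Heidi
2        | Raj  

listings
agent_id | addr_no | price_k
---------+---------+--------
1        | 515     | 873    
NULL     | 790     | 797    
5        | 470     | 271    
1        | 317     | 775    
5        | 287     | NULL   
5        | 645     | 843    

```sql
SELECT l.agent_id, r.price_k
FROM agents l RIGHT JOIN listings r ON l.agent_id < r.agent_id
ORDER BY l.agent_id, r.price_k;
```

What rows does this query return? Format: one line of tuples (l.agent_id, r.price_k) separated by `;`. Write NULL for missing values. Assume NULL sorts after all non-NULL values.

RIGHT JOIN keeps every row from `listings`; unmatched rows get NULL for `agents`'s columns.
Matching on l.agent_id < r.agent_id. A NULL in a compared column never satisfies the condition.
- l[0] agent_id=9 → no match.
- l[1] agent_id=9 → no match.
- l[2] agent_id=2 → 3 match(es) in r → 3 row(s).
- l[3] agent_id=9 → no match.
- l[4] agent_id=2 → 3 match(es) in r → 3 row(s).
- l[5] agent_id=2 → 3 match(es) in r → 3 row(s).
- 3 r row(s) had no l match → kept, l columns NULL.

(2, 271); (2, 271); (2, 271); (2, 843); (2, 843); (2, 843); (2, NULL); (2, NULL); (2, NULL); (NULL, 775); (NULL, 797); (NULL, 873)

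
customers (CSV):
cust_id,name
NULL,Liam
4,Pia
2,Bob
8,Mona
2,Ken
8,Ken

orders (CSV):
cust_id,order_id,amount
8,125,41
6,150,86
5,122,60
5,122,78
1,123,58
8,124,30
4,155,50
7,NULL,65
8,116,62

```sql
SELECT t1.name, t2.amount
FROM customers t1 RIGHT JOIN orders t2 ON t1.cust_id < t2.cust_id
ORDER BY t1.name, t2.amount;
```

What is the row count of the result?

24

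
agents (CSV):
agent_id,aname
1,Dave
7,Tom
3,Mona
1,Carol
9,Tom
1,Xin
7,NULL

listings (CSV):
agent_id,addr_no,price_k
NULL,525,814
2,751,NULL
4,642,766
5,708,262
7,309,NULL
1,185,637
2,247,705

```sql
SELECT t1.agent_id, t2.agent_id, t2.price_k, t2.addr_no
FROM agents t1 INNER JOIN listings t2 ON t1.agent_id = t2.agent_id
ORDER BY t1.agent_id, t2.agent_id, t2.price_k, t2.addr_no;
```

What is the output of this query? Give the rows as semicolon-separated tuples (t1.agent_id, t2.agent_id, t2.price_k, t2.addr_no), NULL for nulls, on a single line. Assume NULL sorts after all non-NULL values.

(1, 1, 637, 185); (1, 1, 637, 185); (1, 1, 637, 185); (7, 7, NULL, 309); (7, 7, NULL, 309)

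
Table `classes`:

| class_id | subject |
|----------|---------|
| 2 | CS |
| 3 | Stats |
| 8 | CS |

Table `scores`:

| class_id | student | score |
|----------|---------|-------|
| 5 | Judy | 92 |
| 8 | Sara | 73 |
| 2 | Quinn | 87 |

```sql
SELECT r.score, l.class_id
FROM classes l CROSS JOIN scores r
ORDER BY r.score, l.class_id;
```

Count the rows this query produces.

9

CROSS JOIN pairs every row of `classes` with every row of `scores`: 3 × 3 = 9 rows.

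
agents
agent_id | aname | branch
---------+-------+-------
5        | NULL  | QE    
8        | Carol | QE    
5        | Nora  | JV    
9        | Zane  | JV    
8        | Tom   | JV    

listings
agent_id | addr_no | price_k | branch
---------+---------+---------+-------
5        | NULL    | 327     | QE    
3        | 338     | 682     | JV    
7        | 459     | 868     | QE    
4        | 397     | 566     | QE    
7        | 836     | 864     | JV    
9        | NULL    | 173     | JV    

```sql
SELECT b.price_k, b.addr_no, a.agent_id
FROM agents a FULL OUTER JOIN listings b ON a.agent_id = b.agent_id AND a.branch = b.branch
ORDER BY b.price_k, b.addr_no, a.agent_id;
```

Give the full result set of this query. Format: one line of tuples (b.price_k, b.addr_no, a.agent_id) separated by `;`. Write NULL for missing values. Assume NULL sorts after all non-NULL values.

FULL OUTER JOIN keeps every row from both sides; unmatched rows get NULL for the other side's columns.
Matching on a.agent_id = b.agent_id AND a.branch = b.branch.
- a[0] agent_id=5, branch=QE → 1 match(es) in b → 1 row(s).
- a[1] agent_id=8, branch=QE → no match; kept with NULLs on the b side.
- a[2] agent_id=5, branch=JV → no match; kept with NULLs on the b side.
- a[3] agent_id=9, branch=JV → 1 match(es) in b → 1 row(s).
- a[4] agent_id=8, branch=JV → no match; kept with NULLs on the b side.
- plus 4 unmatched b row(s), each kept with NULL a columns.
After projecting and ordering:
b.price_k | b.addr_no | a.agent_id
173 | NULL | 9
327 | NULL | 5
566 | 397 | NULL
682 | 338 | NULL
864 | 836 | NULL
868 | 459 | NULL
NULL | NULL | 5
NULL | NULL | 8
NULL | NULL | 8

(173, NULL, 9); (327, NULL, 5); (566, 397, NULL); (682, 338, NULL); (864, 836, NULL); (868, 459, NULL); (NULL, NULL, 5); (NULL, NULL, 8); (NULL, NULL, 8)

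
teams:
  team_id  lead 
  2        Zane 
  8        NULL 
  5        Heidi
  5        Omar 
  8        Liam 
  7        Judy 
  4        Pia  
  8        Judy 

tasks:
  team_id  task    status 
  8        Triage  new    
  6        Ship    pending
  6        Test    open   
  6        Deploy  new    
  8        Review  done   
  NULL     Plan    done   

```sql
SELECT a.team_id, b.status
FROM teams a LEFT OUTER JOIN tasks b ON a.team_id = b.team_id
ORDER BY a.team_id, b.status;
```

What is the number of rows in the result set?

11

LEFT JOIN keeps every row from `teams`; unmatched rows get NULL for `tasks`'s columns.
Matching on a.team_id = b.team_id. A NULL in a compared column never satisfies the condition.
- a (team_id=2) has no partner → padded with NULL.
- a (team_id=8) pairs with 2 row(s) of b.
- a (team_id=5) has no partner → padded with NULL.
- a (team_id=5) has no partner → padded with NULL.
- a (team_id=8) pairs with 2 row(s) of b.
- a (team_id=7) has no partner → padded with NULL.
- a (team_id=4) has no partner → padded with NULL.
- a (team_id=8) pairs with 2 row(s) of b.
Total: 6 matched + 5 padded = 11 rows.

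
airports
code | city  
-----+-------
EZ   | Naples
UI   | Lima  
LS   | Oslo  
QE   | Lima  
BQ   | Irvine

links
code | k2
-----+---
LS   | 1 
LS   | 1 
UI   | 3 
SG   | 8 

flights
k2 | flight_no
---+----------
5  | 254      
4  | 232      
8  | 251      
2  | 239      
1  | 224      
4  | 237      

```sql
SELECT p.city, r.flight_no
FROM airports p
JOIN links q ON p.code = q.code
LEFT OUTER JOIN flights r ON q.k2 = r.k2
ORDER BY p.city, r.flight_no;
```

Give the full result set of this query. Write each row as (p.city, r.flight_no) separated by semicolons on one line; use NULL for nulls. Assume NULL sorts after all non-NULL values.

(Lima, NULL); (Oslo, 224); (Oslo, 224)

Joins associate left-to-right: airports INNER JOIN links on code gives 3 intermediate row(s).
Then LEFT JOIN `flights r` on k2: each of those 3 rows is kept; rows whose q.k2 has no match in r get NULL for r's columns.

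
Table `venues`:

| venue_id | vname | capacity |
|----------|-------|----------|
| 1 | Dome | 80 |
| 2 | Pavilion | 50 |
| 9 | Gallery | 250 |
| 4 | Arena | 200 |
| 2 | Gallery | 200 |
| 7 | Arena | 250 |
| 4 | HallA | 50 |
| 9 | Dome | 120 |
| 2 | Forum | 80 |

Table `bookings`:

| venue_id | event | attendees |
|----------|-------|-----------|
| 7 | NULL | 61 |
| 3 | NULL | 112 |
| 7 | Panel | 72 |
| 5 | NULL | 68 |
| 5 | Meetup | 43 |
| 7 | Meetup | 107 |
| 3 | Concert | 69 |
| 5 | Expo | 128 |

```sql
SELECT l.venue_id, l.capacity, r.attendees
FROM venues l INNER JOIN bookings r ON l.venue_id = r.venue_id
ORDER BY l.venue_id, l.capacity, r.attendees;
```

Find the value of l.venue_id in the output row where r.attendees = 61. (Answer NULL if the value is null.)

7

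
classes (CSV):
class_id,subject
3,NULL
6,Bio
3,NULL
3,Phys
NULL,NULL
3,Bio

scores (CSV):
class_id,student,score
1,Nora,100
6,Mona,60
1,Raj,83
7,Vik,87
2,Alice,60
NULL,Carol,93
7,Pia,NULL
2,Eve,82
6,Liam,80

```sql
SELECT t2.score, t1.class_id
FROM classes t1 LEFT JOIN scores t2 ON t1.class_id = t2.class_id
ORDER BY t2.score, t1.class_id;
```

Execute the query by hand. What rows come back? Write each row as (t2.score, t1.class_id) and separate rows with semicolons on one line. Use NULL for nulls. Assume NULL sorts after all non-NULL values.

(60, 6); (80, 6); (NULL, 3); (NULL, 3); (NULL, 3); (NULL, 3); (NULL, NULL)

LEFT JOIN keeps every row from `classes`; unmatched rows get NULL for `scores`'s columns.
Matching on t1.class_id = t2.class_id. A NULL in a compared column never satisfies the condition.
- class_id=3: no t2 row matches, row kept with t2 columns NULL.
- class_id=6: 2 matching t2 row(s), so 2 row(s) emitted.
- class_id=3: no t2 row matches, row kept with t2 columns NULL.
- class_id=3: no t2 row matches, row kept with t2 columns NULL.
- class_id=NULL: no t2 row matches, row kept with t2 columns NULL.
- class_id=3: no t2 row matches, row kept with t2 columns NULL.
After projecting and ordering:
t2.score | t1.class_id
60 | 6
80 | 6
NULL | 3
NULL | 3
NULL | 3
NULL | 3
NULL | NULL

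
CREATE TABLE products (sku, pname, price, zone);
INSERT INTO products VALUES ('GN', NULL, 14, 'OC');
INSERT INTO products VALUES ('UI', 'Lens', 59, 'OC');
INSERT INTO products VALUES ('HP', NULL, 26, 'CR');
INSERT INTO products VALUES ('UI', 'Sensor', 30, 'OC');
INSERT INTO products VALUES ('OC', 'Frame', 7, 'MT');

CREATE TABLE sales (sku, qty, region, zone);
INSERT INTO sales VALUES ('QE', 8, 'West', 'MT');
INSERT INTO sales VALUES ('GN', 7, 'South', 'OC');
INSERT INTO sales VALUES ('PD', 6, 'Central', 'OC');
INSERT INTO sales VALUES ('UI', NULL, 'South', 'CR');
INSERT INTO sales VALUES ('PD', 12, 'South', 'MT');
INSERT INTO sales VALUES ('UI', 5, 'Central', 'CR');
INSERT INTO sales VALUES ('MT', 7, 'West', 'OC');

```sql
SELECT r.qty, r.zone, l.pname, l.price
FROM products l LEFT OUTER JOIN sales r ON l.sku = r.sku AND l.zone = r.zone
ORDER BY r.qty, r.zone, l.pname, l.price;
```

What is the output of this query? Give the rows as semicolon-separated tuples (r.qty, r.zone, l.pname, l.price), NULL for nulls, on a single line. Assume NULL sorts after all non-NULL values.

LEFT JOIN keeps every row from `products`; unmatched rows get NULL for `sales`'s columns.
Matching on l.sku = r.sku AND l.zone = r.zone.
- l row (sku=GN, zone=OC): matches 1 r row(s) → 1 output row(s).
- l row (sku=UI, zone=OC): no match → kept, r columns NULL.
- l row (sku=HP, zone=CR): no match → kept, r columns NULL.
- l row (sku=UI, zone=OC): no match → kept, r columns NULL.
- l row (sku=OC, zone=MT): no match → kept, r columns NULL.
After projecting and ordering:
r.qty | r.zone | l.pname | l.price
7 | OC | NULL | 14
NULL | NULL | Frame | 7
NULL | NULL | Lens | 59
NULL | NULL | Sensor | 30
NULL | NULL | NULL | 26

(7, OC, NULL, 14); (NULL, NULL, Frame, 7); (NULL, NULL, Lens, 59); (NULL, NULL, Sensor, 30); (NULL, NULL, NULL, 26)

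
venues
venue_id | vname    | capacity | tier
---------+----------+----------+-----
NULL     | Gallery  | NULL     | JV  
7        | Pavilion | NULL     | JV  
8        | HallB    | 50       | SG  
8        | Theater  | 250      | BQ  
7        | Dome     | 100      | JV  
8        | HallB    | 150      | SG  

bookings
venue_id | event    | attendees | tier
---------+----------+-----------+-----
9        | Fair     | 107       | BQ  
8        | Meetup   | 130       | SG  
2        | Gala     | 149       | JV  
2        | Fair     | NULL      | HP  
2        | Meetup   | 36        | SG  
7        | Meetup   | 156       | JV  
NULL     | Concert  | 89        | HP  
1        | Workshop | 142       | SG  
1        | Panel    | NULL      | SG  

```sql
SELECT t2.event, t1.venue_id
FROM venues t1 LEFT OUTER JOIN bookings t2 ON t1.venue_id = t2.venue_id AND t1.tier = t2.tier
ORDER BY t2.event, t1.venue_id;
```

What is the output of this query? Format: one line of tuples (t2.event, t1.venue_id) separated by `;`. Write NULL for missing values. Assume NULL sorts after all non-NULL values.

(Meetup, 7); (Meetup, 7); (Meetup, 8); (Meetup, 8); (NULL, 8); (NULL, NULL)

LEFT JOIN keeps every row from `venues`; unmatched rows get NULL for `bookings`'s columns.
Matching on t1.venue_id = t2.venue_id AND t1.tier = t2.tier. A NULL in a compared column never satisfies the condition.
Matched pairs: 4; unmatched t1 rows kept: 2.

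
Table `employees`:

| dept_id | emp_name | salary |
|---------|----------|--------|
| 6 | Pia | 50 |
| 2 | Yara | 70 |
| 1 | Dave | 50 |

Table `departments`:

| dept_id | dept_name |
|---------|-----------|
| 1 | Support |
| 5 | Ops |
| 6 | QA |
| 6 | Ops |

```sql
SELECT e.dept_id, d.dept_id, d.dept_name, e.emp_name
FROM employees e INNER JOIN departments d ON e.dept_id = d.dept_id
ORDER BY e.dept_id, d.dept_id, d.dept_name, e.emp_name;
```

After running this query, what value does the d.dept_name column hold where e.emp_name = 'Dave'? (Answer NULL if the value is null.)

Support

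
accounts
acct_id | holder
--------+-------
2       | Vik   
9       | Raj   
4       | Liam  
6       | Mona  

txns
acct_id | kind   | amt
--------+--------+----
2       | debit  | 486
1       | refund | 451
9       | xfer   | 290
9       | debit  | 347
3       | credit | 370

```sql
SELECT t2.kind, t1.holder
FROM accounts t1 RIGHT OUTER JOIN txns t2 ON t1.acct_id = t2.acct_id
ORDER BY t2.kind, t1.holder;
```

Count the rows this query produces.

5

RIGHT JOIN keeps every row from `txns`; unmatched rows get NULL for `accounts`'s columns.
Matching on t1.acct_id = t2.acct_id.
- acct_id=2: 1 matching t2 row(s), so 1 row(s) emitted.
- acct_id=9: 2 matching t2 row(s), so 2 row(s) emitted.
- acct_id=4: no matching t2 row.
- acct_id=6: no matching t2 row.
- 2 t2 row(s) had no t1 match → kept, t1 columns NULL.
Total: 3 matched + 2 padded = 5 rows.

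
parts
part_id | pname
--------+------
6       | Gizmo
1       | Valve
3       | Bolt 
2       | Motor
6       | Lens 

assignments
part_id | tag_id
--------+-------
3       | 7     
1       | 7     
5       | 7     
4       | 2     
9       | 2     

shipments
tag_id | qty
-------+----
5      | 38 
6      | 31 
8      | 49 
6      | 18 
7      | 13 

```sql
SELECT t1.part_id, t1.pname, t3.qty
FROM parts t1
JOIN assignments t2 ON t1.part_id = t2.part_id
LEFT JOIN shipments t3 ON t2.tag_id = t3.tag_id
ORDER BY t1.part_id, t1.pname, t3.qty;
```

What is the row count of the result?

2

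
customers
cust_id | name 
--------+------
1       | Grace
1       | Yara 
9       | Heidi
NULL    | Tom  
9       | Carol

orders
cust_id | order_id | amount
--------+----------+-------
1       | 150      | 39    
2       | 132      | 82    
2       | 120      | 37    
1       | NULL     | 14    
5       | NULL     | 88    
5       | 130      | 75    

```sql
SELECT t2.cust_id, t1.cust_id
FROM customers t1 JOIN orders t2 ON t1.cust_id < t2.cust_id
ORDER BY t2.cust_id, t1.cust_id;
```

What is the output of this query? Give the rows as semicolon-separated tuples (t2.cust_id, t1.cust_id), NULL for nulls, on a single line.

(2, 1); (2, 1); (2, 1); (2, 1); (5, 1); (5, 1); (5, 1); (5, 1)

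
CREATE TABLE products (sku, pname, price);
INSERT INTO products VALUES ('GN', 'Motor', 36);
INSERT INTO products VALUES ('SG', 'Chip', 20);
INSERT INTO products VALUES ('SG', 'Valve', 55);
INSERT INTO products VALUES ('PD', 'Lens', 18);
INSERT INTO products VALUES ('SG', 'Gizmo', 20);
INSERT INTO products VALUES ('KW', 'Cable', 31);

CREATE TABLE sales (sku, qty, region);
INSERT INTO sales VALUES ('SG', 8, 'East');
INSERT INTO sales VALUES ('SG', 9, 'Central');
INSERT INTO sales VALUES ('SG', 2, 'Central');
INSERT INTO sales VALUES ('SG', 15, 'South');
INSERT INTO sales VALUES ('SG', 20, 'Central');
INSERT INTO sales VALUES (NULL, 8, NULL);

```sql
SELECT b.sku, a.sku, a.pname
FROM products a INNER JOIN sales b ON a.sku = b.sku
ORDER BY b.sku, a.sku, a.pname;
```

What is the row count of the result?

INNER JOIN keeps only pairs where the ON condition holds.
Matching on a.sku = b.sku. A NULL in a compared column never satisfies the condition.
Matched pairs: 15.
Total: 15 rows.

15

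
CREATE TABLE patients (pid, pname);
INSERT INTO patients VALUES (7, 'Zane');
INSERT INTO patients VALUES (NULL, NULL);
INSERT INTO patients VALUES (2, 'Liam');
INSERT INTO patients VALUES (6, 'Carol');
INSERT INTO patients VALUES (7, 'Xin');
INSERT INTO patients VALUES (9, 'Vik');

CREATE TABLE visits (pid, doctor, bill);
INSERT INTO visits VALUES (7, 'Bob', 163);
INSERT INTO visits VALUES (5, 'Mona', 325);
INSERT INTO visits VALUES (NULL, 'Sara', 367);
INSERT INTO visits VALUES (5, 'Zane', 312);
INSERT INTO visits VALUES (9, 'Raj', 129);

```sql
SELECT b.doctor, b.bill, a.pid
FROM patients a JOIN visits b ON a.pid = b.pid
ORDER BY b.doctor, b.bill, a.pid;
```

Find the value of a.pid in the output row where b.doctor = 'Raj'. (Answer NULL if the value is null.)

INNER JOIN keeps only pairs where the ON condition holds.
Matching on a.pid = b.pid. A NULL in a compared column never satisfies the condition.
Matched pairs: 3.

9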